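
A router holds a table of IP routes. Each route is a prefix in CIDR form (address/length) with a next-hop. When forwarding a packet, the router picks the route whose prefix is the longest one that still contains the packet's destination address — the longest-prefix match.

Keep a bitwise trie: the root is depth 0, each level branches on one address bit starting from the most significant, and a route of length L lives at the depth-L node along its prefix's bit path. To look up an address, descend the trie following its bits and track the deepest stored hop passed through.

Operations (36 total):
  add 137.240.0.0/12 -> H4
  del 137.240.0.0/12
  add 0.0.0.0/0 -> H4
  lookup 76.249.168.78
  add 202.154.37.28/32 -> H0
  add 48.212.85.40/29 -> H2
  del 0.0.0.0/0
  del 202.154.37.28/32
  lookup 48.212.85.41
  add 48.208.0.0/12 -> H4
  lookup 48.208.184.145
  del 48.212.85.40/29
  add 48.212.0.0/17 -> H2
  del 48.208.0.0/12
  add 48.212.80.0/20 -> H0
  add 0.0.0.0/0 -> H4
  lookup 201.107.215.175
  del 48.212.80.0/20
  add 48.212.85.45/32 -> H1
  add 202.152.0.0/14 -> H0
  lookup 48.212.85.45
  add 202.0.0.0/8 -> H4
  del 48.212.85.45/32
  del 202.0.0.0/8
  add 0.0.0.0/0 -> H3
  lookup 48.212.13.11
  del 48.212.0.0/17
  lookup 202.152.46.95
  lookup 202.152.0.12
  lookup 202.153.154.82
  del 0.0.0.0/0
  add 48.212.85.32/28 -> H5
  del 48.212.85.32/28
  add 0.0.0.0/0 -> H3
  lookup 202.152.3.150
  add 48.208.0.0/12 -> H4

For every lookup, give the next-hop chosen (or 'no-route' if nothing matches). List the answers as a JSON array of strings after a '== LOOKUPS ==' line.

Process each operation:
  add 137.240.0.0/12 -> H4 at depth 12
  - 137.240.0.0/12 clear@12
  add 0.0.0.0/0 -> H4 at depth 0
  Q 76.249.168.78: descend ε ; hops seen [H4] ; pick H4
  add 202.154.37.28/32 -> H0 at depth 32
  add 48.212.85.40/29 -> H2 at depth 29
  - 0.0.0.0/0 clear@0
  - 202.154.37.28/32 clear@32
  Q 48.212.85.41: descend 00110000110101000101010100101 ; hops seen [H2] ; pick H2
  add 48.208.0.0/12 -> H4 at depth 12
  Q 48.208.184.145: descend 0011000011010 ; hops seen [H4] ; pick H4
  - 48.212.85.40/29 clear@29
  add 48.212.0.0/17 -> H2 at depth 17
  - 48.208.0.0/12 clear@12
  add 48.212.80.0/20 -> H0 at depth 20
  add 0.0.0.0/0 -> H4 at depth 0
  Q 201.107.215.175: descend 110010 ; hops seen [H4] ; pick H4
  - 48.212.80.0/20 clear@20
  add 48.212.85.45/32 -> H1 at depth 32
  add 202.152.0.0/14 -> H0 at depth 14
  Q 48.212.85.45: descend 00110000110101000101010100101101 ; hops seen [H4,H2,H1] ; pick H1
  add 202.0.0.0/8 -> H4 at depth 8
  - 48.212.85.45/32 clear@32
  - 202.0.0.0/8 clear@8
  add 0.0.0.0/0 -> H3 at depth 0
  Q 48.212.13.11: descend 00110000110101000 ; hops seen [H3,H2] ; pick H2
  - 48.212.0.0/17 clear@17
  Q 202.152.46.95: descend 11001010100110 ; hops seen [H3,H0] ; pick H0
  Q 202.152.0.12: descend 11001010100110 ; hops seen [H3,H0] ; pick H0
  Q 202.153.154.82: descend 11001010100110 ; hops seen [H3,H0] ; pick H0
  - 0.0.0.0/0 clear@0
  add 48.212.85.32/28 -> H5 at depth 28
  - 48.212.85.32/28 clear@28
  add 0.0.0.0/0 -> H3 at depth 0
  Q 202.152.3.150: descend 11001010100110 ; hops seen [H3,H0] ; pick H0
  add 48.208.0.0/12 -> H4 at depth 12

== LOOKUPS ==
["H4","H2","H4","H4","H1","H2","H0","H0","H0","H0"]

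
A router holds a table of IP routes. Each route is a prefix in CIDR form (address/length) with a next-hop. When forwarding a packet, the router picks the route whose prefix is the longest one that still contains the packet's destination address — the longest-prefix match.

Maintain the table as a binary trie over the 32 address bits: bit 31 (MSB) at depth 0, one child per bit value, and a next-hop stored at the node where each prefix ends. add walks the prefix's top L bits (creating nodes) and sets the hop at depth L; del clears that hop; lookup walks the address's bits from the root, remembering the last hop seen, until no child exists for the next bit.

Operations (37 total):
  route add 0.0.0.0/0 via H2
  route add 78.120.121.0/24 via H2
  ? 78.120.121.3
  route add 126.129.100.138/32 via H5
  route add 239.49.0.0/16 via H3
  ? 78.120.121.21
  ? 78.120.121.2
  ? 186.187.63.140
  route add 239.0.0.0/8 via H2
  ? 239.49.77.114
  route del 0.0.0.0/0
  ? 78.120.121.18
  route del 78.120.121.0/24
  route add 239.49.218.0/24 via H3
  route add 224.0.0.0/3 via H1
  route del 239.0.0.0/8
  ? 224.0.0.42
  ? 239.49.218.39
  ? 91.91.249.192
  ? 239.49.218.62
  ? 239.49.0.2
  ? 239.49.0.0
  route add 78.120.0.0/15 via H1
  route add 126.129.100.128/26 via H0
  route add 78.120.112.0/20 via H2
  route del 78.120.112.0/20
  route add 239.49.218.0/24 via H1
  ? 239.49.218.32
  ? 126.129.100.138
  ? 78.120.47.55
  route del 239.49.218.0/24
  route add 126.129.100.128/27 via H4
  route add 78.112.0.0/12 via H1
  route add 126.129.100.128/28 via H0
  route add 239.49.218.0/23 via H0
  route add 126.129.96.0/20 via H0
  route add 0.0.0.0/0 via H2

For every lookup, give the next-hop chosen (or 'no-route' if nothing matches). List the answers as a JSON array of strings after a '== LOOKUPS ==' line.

Process each operation:
  + 0.0.0.0/0 (H2) depth=0
  + 78.120.121.0/24 (H2) depth=24
  ? 78.120.121.3  path d0:H2→d1:-→d2:-→d3:-→d4:-→d5:-→d6:-→d7:-→d8:-→d9:-→d10:-→d11:-→d12:-→d13:-→d14:-→d15:-→d16:-→d17:-→d18:-→d19:-→d20:-→d21:-→d22:-→d23:-→d24:H2  best=H2
  + 126.129.100.138/32 (H5) depth=32
  + 239.49.0.0/16 (H3) depth=16
  ? 78.120.121.21  path d0:H2→d1:-→d2:-→d3:-→d4:-→d5:-→d6:-→d7:-→d8:-→d9:-→d10:-→d11:-→d12:-→d13:-→d14:-→d15:-→d16:-→d17:-→d18:-→d19:-→d20:-→d21:-→d22:-→d23:-→d24:H2  best=H2
  ? 78.120.121.2  path d0:H2→d1:-→d2:-→d3:-→d4:-→d5:-→d6:-→d7:-→d8:-→d9:-→d10:-→d11:-→d12:-→d13:-→d14:-→d15:-→d16:-→d17:-→d18:-→d19:-→d20:-→d21:-→d22:-→d23:-→d24:H2  best=H2
  ? 186.187.63.140  path d0:H2→d1:-  best=H2
  + 239.0.0.0/8 (H2) depth=8
  ? 239.49.77.114  path d0:H2→d1:-→d2:-→d3:-→d4:-→d5:-→d6:-→d7:-→d8:H2→d9:-→d10:-→d11:-→d12:-→d13:-→d14:-→d15:-→d16:H3  best=H3
  - 0.0.0.0/0 clear@0
  ? 78.120.121.18  path d0:-→d1:-→d2:-→d3:-→d4:-→d5:-→d6:-→d7:-→d8:-→d9:-→d10:-→d11:-→d12:-→d13:-→d14:-→d15:-→d16:-→d17:-→d18:-→d19:-→d20:-→d21:-→d22:-→d23:-→d24:H2  best=H2
  - 78.120.121.0/24 clear@24
  + 239.49.218.0/24 (H3) depth=24
  + 224.0.0.0/3 (H1) depth=3
  - 239.0.0.0/8 clear@8
  ? 224.0.0.42  path d0:-→d1:-→d2:-→d3:H1→d4:-  best=H1
  ? 239.49.218.39  path d0:-→d1:-→d2:-→d3:H1→d4:-→d5:-→d6:-→d7:-→d8:-→d9:-→d10:-→d11:-→d12:-→d13:-→d14:-→d15:-→d16:H3→d17:-→d18:-→d19:-→d20:-→d21:-→d22:-→d23:-→d24:H3  best=H3
  ? 91.91.249.192  path d0:-→d1:-→d2:-→d3:-  best=no-route
  ? 239.49.218.62  path d0:-→d1:-→d2:-→d3:H1→d4:-→d5:-→d6:-→d7:-→d8:-→d9:-→d10:-→d11:-→d12:-→d13:-→d14:-→d15:-→d16:H3→d17:-→d18:-→d19:-→d20:-→d21:-→d22:-→d23:-→d24:H3  best=H3
  ? 239.49.0.2  path d0:-→d1:-→d2:-→d3:H1→d4:-→d5:-→d6:-→d7:-→d8:-→d9:-→d10:-→d11:-→d12:-→d13:-→d14:-→d15:-→d16:H3  best=H3
  ? 239.49.0.0  path d0:-→d1:-→d2:-→d3:H1→d4:-→d5:-→d6:-→d7:-→d8:-→d9:-→d10:-→d11:-→d12:-→d13:-→d14:-→d15:-→d16:H3  best=H3
  + 78.120.0.0/15 (H1) depth=15
  + 126.129.100.128/26 (H0) depth=26
  + 78.120.112.0/20 (H2) depth=20
  - 78.120.112.0/20 clear@20
  + 239.49.218.0/24 (H1) depth=24
  ? 239.49.218.32  path d0:-→d1:-→d2:-→d3:H1→d4:-→d5:-→d6:-→d7:-→d8:-→d9:-→d10:-→d11:-→d12:-→d13:-→d14:-→d15:-→d16:H3→d17:-→d18:-→d19:-→d20:-→d21:-→d22:-→d23:-→d24:H1  best=H1
  ? 126.129.100.138  path d0:-→d1:-→d2:-→d3:-→d4:-→d5:-→d6:-→d7:-→d8:-→d9:-→d10:-→d11:-→d12:-→d13:-→d14:-→d15:-→d16:-→d17:-→d18:-→d19:-→d20:-→d21:-→d22:-→d23:-→d24:-→d25:-→d26:H0→d27:-→d28:-→d29:-→d30:-→d31:-→d32:H5  best=H5
  ? 78.120.47.55  path d0:-→d1:-→d2:-→d3:-→d4:-→d5:-→d6:-→d7:-→d8:-→d9:-→d10:-→d11:-→d12:-→d13:-→d14:-→d15:H1→d16:-→d17:-  best=H1
  - 239.49.218.0/24 clear@24
  + 126.129.100.128/27 (H4) depth=27
  + 78.112.0.0/12 (H1) depth=12
  + 126.129.100.128/28 (H0) depth=28
  + 239.49.218.0/23 (H0) depth=23
  + 126.129.96.0/20 (H0) depth=20
  + 0.0.0.0/0 (H2) depth=0

== LOOKUPS ==
["H2","H2","H2","H2","H3","H2","H1","H3","no-route","H3","H3","H3","H1","H5","H1"]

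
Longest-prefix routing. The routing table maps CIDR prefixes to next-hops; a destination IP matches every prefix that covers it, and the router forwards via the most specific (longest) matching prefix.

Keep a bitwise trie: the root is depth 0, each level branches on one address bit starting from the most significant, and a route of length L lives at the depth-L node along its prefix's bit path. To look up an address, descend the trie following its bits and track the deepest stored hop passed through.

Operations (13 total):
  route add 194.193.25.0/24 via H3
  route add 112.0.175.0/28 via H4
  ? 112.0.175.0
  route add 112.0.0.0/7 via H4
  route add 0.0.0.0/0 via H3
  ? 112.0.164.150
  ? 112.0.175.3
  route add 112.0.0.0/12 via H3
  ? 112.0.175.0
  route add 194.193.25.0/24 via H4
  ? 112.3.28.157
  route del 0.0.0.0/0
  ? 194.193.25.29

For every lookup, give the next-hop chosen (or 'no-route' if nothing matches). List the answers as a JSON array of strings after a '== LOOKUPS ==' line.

Trace:
  add 194.193.25.0/24 -> H3 at depth 24
  add 112.0.175.0/28 -> H4 at depth 28
  ? 112.0.175.0  path d0:-→d1:-→d2:-→d3:-→d4:-→d5:-→d6:-→d7:-→d8:-→d9:-→d10:-→d11:-→d12:-→d13:-→d14:-→d15:-→d16:-→d17:-→d18:-→d19:-→d20:-→d21:-→d22:-→d23:-→d24:-→d25:-→d26:-→d27:-→d28:H4  best=H4
  add 112.0.0.0/7 -> H4 at depth 7
  add 0.0.0.0/0 -> H3 at depth 0
  ? 112.0.164.150  path d0:H3→d1:-→d2:-→d3:-→d4:-→d5:-→d6:-→d7:H4→d8:-→d9:-→d10:-→d11:-→d12:-→d13:-→d14:-→d15:-→d16:-→d17:-→d18:-→d19:-→d20:-  best=H4
  ? 112.0.175.3  path d0:H3→d1:-→d2:-→d3:-→d4:-→d5:-→d6:-→d7:H4→d8:-→d9:-→d10:-→d11:-→d12:-→d13:-→d14:-→d15:-→d16:-→d17:-→d18:-→d19:-→d20:-→d21:-→d22:-→d23:-→d24:-→d25:-→d26:-→d27:-→d28:H4  best=H4
  add 112.0.0.0/12 -> H3 at depth 12
  ? 112.0.175.0  path d0:H3→d1:-→d2:-→d3:-→d4:-→d5:-→d6:-→d7:H4→d8:-→d9:-→d10:-→d11:-→d12:H3→d13:-→d14:-→d15:-→d16:-→d17:-→d18:-→d19:-→d20:-→d21:-→d22:-→d23:-→d24:-→d25:-→d26:-→d27:-→d28:H4  best=H4
  add 194.193.25.0/24 -> H4 at depth 24
  ? 112.3.28.157  path d0:H3→d1:-→d2:-→d3:-→d4:-→d5:-→d6:-→d7:H4→d8:-→d9:-→d10:-→d11:-→d12:H3→d13:-→d14:-  best=H3
  del 0.0.0.0/0 (clear depth 0)
  ? 194.193.25.29  path d0:-→d1:-→d2:-→d3:-→d4:-→d5:-→d6:-→d7:-→d8:-→d9:-→d10:-→d11:-→d12:-→d13:-→d14:-→d15:-→d16:-→d17:-→d18:-→d19:-→d20:-→d21:-→d22:-→d23:-→d24:H4  best=H4

== LOOKUPS ==
["H4","H4","H4","H4","H3","H4"]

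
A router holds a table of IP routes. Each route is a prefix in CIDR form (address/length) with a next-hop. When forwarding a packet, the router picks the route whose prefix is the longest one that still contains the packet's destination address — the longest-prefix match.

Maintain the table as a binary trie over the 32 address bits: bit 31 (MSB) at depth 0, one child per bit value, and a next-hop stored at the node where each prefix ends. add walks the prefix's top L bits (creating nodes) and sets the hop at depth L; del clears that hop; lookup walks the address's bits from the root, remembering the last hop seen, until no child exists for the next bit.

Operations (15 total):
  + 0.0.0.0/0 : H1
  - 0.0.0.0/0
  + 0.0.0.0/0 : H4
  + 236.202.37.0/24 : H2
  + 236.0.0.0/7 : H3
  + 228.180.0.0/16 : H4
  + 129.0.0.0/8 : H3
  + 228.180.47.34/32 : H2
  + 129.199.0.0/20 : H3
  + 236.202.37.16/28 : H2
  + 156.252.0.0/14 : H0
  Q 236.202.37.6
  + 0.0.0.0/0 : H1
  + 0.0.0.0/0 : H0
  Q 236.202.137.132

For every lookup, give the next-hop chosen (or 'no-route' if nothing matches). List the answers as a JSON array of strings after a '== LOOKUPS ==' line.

Trace:
  add 0.0.0.0/0 -> H1 at depth 0
  - 0.0.0.0/0 clear@0
  add 0.0.0.0/0 -> H4 at depth 0
  add 236.202.37.0/24 -> H2 at depth 24
  add 236.0.0.0/7 -> H3 at depth 7
  add 228.180.0.0/16 -> H4 at depth 16
  add 129.0.0.0/8 -> H3 at depth 8
  add 228.180.47.34/32 -> H2 at depth 32
  add 129.199.0.0/20 -> H3 at depth 20
  add 236.202.37.16/28 -> H2 at depth 28
  add 156.252.0.0/14 -> H0 at depth 14
  Q 236.202.37.6: descend 111011001100101000100101000 ; hops seen [H4,H3,H2] ; pick H2
  add 0.0.0.0/0 -> H1 at depth 0
  add 0.0.0.0/0 -> H0 at depth 0
  Q 236.202.137.132: descend 1110110011001010 ; hops seen [H0,H3] ; pick H3

== LOOKUPS ==
["H2","H3"]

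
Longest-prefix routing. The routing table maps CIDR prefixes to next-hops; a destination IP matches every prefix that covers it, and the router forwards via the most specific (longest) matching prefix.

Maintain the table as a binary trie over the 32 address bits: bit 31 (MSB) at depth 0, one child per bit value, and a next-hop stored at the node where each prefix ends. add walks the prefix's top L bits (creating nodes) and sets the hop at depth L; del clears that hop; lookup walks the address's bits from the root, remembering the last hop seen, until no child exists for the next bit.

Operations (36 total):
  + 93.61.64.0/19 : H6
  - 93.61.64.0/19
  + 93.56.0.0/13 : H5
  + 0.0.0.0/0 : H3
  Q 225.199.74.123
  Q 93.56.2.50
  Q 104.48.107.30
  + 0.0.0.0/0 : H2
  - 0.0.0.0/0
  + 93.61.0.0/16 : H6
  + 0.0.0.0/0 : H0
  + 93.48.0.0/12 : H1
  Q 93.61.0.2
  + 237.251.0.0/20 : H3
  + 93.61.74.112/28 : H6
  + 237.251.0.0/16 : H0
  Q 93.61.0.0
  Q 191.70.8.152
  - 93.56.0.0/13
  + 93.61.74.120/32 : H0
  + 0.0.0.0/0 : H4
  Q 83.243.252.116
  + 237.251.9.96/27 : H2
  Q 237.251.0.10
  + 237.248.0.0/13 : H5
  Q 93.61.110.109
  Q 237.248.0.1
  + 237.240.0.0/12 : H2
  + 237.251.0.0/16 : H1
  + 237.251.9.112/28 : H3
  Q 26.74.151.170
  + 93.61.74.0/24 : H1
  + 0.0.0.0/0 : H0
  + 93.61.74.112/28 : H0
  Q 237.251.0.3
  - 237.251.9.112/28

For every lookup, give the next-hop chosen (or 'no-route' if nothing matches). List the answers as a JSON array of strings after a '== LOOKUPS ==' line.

Apply in order:
  + 93.61.64.0/19 (H6) depth=19
  - 93.61.64.0/19 clear@19
  + 93.56.0.0/13 (H5) depth=13
  + 0.0.0.0/0 (H3) depth=0
  Q 225.199.74.123: descend ε ; hops seen [H3] ; pick H3
  Q 93.56.2.50: descend 0101110100111 ; hops seen [H3,H5] ; pick H5
  Q 104.48.107.30: descend 01 ; hops seen [H3] ; pick H3
  + 0.0.0.0/0 (H2) depth=0
  - 0.0.0.0/0 clear@0
  + 93.61.0.0/16 (H6) depth=16
  + 0.0.0.0/0 (H0) depth=0
  + 93.48.0.0/12 (H1) depth=12
  Q 93.61.0.2: descend 01011101001111010 ; hops seen [H0,H1,H5,H6] ; pick H6
  + 237.251.0.0/20 (H3) depth=20
  + 93.61.74.112/28 (H6) depth=28
  + 237.251.0.0/16 (H0) depth=16
  Q 93.61.0.0: descend 01011101001111010 ; hops seen [H0,H1,H5,H6] ; pick H6
  Q 191.70.8.152: descend 1 ; hops seen [H0] ; pick H0
  - 93.56.0.0/13 clear@13
  + 93.61.74.120/32 (H0) depth=32
  + 0.0.0.0/0 (H4) depth=0
  Q 83.243.252.116: descend 0101 ; hops seen [H4] ; pick H4
  + 237.251.9.96/27 (H2) depth=27
  Q 237.251.0.10: descend 11101101111110110000 ; hops seen [H4,H0,H3] ; pick H3
  + 237.248.0.0/13 (H5) depth=13
  Q 93.61.110.109: descend 010111010011110101 ; hops seen [H4,H1,H6] ; pick H6
  Q 237.248.0.1: descend 11101101111110 ; hops seen [H4,H5] ; pick H5
  + 237.240.0.0/12 (H2) depth=12
  + 237.251.0.0/16 (H1) depth=16
  + 237.251.9.112/28 (H3) depth=28
  Q 26.74.151.170: descend 0 ; hops seen [H4] ; pick H4
  + 93.61.74.0/24 (H1) depth=24
  + 0.0.0.0/0 (H0) depth=0
  + 93.61.74.112/28 (H0) depth=28
  Q 237.251.0.3: descend 11101101111110110000 ; hops seen [H0,H2,H5,H1,H3] ; pick H3
  - 237.251.9.112/28 clear@28

== LOOKUPS ==
["H3","H5","H3","H6","H6","H0","H4","H3","H6","H5","H4","H3"]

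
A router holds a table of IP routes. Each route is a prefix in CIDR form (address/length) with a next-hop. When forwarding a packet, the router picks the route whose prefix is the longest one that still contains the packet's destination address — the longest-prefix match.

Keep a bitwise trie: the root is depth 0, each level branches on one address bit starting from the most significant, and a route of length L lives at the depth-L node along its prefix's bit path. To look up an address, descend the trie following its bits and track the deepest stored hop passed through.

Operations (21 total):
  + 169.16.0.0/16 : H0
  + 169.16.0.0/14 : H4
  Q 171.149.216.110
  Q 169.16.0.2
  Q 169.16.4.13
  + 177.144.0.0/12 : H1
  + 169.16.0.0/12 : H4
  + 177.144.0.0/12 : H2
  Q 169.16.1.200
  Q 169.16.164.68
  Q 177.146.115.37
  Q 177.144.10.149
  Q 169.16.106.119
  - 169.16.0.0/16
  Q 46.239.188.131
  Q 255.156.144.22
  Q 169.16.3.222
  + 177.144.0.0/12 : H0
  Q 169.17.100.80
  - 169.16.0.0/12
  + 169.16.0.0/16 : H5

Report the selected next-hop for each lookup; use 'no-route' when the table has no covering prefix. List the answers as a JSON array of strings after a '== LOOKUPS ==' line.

Apply in order:
  add 169.16.0.0/16 -> H0 at depth 16
  add 169.16.0.0/14 -> H4 at depth 14
  ? 171.149.216.110  path d0:-→d1:-→d2:-→d3:-→d4:-→d5:-→d6:-  best=no-route
  ? 169.16.0.2  path d0:-→d1:-→d2:-→d3:-→d4:-→d5:-→d6:-→d7:-→d8:-→d9:-→d10:-→d11:-→d12:-→d13:-→d14:H4→d15:-→d16:H0  best=H0
  ? 169.16.4.13  path d0:-→d1:-→d2:-→d3:-→d4:-→d5:-→d6:-→d7:-→d8:-→d9:-→d10:-→d11:-→d12:-→d13:-→d14:H4→d15:-→d16:H0  best=H0
  add 177.144.0.0/12 -> H1 at depth 12
  add 169.16.0.0/12 -> H4 at depth 12
  add 177.144.0.0/12 -> H2 at depth 12
  ? 169.16.1.200  path d0:-→d1:-→d2:-→d3:-→d4:-→d5:-→d6:-→d7:-→d8:-→d9:-→d10:-→d11:-→d12:H4→d13:-→d14:H4→d15:-→d16:H0  best=H0
  ? 169.16.164.68  path d0:-→d1:-→d2:-→d3:-→d4:-→d5:-→d6:-→d7:-→d8:-→d9:-→d10:-→d11:-→d12:H4→d13:-→d14:H4→d15:-→d16:H0  best=H0
  ? 177.146.115.37  path d0:-→d1:-→d2:-→d3:-→d4:-→d5:-→d6:-→d7:-→d8:-→d9:-→d10:-→d11:-→d12:H2  best=H2
  ? 177.144.10.149  path d0:-→d1:-→d2:-→d3:-→d4:-→d5:-→d6:-→d7:-→d8:-→d9:-→d10:-→d11:-→d12:H2  best=H2
  ? 169.16.106.119  path d0:-→d1:-→d2:-→d3:-→d4:-→d5:-→d6:-→d7:-→d8:-→d9:-→d10:-→d11:-→d12:H4→d13:-→d14:H4→d15:-→d16:H0  best=H0
  del 169.16.0.0/16 (clear depth 16)
  ? 46.239.188.131  path d0:-  best=no-route
  ? 255.156.144.22  path d0:-→d1:-  best=no-route
  ? 169.16.3.222  path d0:-→d1:-→d2:-→d3:-→d4:-→d5:-→d6:-→d7:-→d8:-→d9:-→d10:-→d11:-→d12:H4→d13:-→d14:H4→d15:-→d16:-  best=H4
  add 177.144.0.0/12 -> H0 at depth 12
  ? 169.17.100.80  path d0:-→d1:-→d2:-→d3:-→d4:-→d5:-→d6:-→d7:-→d8:-→d9:-→d10:-→d11:-→d12:H4→d13:-→d14:H4→d15:-  best=H4
  del 169.16.0.0/12 (clear depth 12)
  add 169.16.0.0/16 -> H5 at depth 16

== LOOKUPS ==
["no-route","H0","H0","H0","H0","H2","H2","H0","no-route","no-route","H4","H4"]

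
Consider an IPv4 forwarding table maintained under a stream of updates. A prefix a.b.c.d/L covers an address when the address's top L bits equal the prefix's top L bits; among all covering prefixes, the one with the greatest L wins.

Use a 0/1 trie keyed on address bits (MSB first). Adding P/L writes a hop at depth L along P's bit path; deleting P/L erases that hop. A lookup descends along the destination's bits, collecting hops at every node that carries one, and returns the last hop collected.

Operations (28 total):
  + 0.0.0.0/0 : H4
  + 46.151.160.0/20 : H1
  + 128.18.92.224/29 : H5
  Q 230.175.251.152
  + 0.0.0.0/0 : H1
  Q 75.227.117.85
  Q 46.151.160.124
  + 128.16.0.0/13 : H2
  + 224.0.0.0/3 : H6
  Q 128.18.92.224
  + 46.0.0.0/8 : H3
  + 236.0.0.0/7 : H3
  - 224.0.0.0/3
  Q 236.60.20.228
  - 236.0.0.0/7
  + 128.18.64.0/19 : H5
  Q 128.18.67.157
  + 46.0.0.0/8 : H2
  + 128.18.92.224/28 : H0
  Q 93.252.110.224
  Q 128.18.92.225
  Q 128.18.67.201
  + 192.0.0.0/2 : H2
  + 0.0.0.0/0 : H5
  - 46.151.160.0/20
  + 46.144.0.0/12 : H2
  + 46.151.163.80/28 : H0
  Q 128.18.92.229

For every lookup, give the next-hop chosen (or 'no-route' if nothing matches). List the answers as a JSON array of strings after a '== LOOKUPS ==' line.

Process each operation:
  + 0.0.0.0/0 (H4) depth=0
  + 46.151.160.0/20 (H1) depth=20
  + 128.18.92.224/29 (H5) depth=29
  ? 230.175.251.152  path d0:H4→d1:-  best=H4
  + 0.0.0.0/0 (H1) depth=0
  ? 75.227.117.85  path d0:H1→d1:-  best=H1
  ? 46.151.160.124  path d0:H1→d1:-→d2:-→d3:-→d4:-→d5:-→d6:-→d7:-→d8:-→d9:-→d10:-→d11:-→d12:-→d13:-→d14:-→d15:-→d16:-→d17:-→d18:-→d19:-→d20:H1  best=H1
  + 128.16.0.0/13 (H2) depth=13
  + 224.0.0.0/3 (H6) depth=3
  ? 128.18.92.224  path d0:H1→d1:-→d2:-→d3:-→d4:-→d5:-→d6:-→d7:-→d8:-→d9:-→d10:-→d11:-→d12:-→d13:H2→d14:-→d15:-→d16:-→d17:-→d18:-→d19:-→d20:-→d21:-→d22:-→d23:-→d24:-→d25:-→d26:-→d27:-→d28:-→d29:H5  best=H5
  + 46.0.0.0/8 (H3) depth=8
  + 236.0.0.0/7 (H3) depth=7
  del 224.0.0.0/3 (clear depth 3)
  ? 236.60.20.228  path d0:H1→d1:-→d2:-→d3:-→d4:-→d5:-→d6:-→d7:H3  best=H3
  del 236.0.0.0/7 (clear depth 7)
  + 128.18.64.0/19 (H5) depth=19
  ? 128.18.67.157  path d0:H1→d1:-→d2:-→d3:-→d4:-→d5:-→d6:-→d7:-→d8:-→d9:-→d10:-→d11:-→d12:-→d13:H2→d14:-→d15:-→d16:-→d17:-→d18:-→d19:H5  best=H5
  + 46.0.0.0/8 (H2) depth=8
  + 128.18.92.224/28 (H0) depth=28
  ? 93.252.110.224  path d0:H1→d1:-  best=H1
  ? 128.18.92.225  path d0:H1→d1:-→d2:-→d3:-→d4:-→d5:-→d6:-→d7:-→d8:-→d9:-→d10:-→d11:-→d12:-→d13:H2→d14:-→d15:-→d16:-→d17:-→d18:-→d19:H5→d20:-→d21:-→d22:-→d23:-→d24:-→d25:-→d26:-→d27:-→d28:H0→d29:H5  best=H5
  ? 128.18.67.201  path d0:H1→d1:-→d2:-→d3:-→d4:-→d5:-→d6:-→d7:-→d8:-→d9:-→d10:-→d11:-→d12:-→d13:H2→d14:-→d15:-→d16:-→d17:-→d18:-→d19:H5  best=H5
  + 192.0.0.0/2 (H2) depth=2
  + 0.0.0.0/0 (H5) depth=0
  del 46.151.160.0/20 (clear depth 20)
  + 46.144.0.0/12 (H2) depth=12
  + 46.151.163.80/28 (H0) depth=28
  ? 128.18.92.229  path d0:H5→d1:-→d2:-→d3:-→d4:-→d5:-→d6:-→d7:-→d8:-→d9:-→d10:-→d11:-→d12:-→d13:H2→d14:-→d15:-→d16:-→d17:-→d18:-→d19:H5→d20:-→d21:-→d22:-→d23:-→d24:-→d25:-→d26:-→d27:-→d28:H0→d29:H5  best=H5

== LOOKUPS ==
["H4","H1","H1","H5","H3","H5","H1","H5","H5","H5"]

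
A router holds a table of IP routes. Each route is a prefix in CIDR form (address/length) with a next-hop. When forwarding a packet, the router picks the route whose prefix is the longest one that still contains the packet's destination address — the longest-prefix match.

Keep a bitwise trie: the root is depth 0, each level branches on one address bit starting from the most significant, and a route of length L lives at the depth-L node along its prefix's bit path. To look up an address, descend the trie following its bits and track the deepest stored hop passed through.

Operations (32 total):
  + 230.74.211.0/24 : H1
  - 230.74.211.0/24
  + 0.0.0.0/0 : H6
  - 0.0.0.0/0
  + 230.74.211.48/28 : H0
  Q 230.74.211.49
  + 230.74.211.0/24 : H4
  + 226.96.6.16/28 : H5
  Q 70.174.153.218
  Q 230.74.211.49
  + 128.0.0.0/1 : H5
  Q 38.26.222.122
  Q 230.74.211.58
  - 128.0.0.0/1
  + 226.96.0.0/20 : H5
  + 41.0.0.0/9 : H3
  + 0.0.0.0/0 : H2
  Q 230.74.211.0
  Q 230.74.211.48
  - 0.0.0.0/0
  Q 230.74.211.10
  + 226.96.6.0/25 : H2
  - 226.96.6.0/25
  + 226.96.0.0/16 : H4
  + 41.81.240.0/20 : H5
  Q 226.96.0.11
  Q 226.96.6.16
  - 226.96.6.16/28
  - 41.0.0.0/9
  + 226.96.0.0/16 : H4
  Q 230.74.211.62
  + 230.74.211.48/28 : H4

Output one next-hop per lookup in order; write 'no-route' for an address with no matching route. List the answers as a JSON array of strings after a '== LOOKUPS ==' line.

Trace:
  add 230.74.211.0/24 -> H1 at depth 24
  del 230.74.211.0/24 (clear depth 24)
  add 0.0.0.0/0 -> H6 at depth 0
  del 0.0.0.0/0 (clear depth 0)
  add 230.74.211.48/28 -> H0 at depth 28
  lookup 230.74.211.49: bits 1110011001001010110100110011 walk d0:-→d1:-→d2:-→d3:-→d4:-→d5:-→d6:-→d7:-→d8:-→d9:-→d10:-→d11:-→d12:-→d13:-→d14:-→d15:-→d16:-→d17:-→d18:-→d19:-→d20:-→d21:-→d22:-→d23:-→d24:-→d25:-→d26:-→d27:-→d28:H0 -> H0
  add 230.74.211.0/24 -> H4 at depth 24
  add 226.96.6.16/28 -> H5 at depth 28
  lookup 70.174.153.218: bits ε walk d0:- -> no-route
  lookup 230.74.211.49: bits 1110011001001010110100110011 walk d0:-→d1:-→d2:-→d3:-→d4:-→d5:-→d6:-→d7:-→d8:-→d9:-→d10:-→d11:-→d12:-→d13:-→d14:-→d15:-→d16:-→d17:-→d18:-→d19:-→d20:-→d21:-→d22:-→d23:-→d24:H4→d25:-→d26:-→d27:-→d28:H0 -> H0
  add 128.0.0.0/1 -> H5 at depth 1
  lookup 38.26.222.122: bits ε walk d0:- -> no-route
  lookup 230.74.211.58: bits 1110011001001010110100110011 walk d0:-→d1:H5→d2:-→d3:-→d4:-→d5:-→d6:-→d7:-→d8:-→d9:-→d10:-→d11:-→d12:-→d13:-→d14:-→d15:-→d16:-→d17:-→d18:-→d19:-→d20:-→d21:-→d22:-→d23:-→d24:H4→d25:-→d26:-→d27:-→d28:H0 -> H0
  del 128.0.0.0/1 (clear depth 1)
  add 226.96.0.0/20 -> H5 at depth 20
  add 41.0.0.0/9 -> H3 at depth 9
  add 0.0.0.0/0 -> H2 at depth 0
  lookup 230.74.211.0: bits 11100110010010101101001100 walk d0:H2→d1:-→d2:-→d3:-→d4:-→d5:-→d6:-→d7:-→d8:-→d9:-→d10:-→d11:-→d12:-→d13:-→d14:-→d15:-→d16:-→d17:-→d18:-→d19:-→d20:-→d21:-→d22:-→d23:-→d24:H4→d25:-→d26:- -> H4
  lookup 230.74.211.48: bits 1110011001001010110100110011 walk d0:H2→d1:-→d2:-→d3:-→d4:-→d5:-→d6:-→d7:-→d8:-→d9:-→d10:-→d11:-→d12:-→d13:-→d14:-→d15:-→d16:-→d17:-→d18:-→d19:-→d20:-→d21:-→d22:-→d23:-→d24:H4→d25:-→d26:-→d27:-→d28:H0 -> H0
  del 0.0.0.0/0 (clear depth 0)
  lookup 230.74.211.10: bits 11100110010010101101001100 walk d0:-→d1:-→d2:-→d3:-→d4:-→d5:-→d6:-→d7:-→d8:-→d9:-→d10:-→d11:-→d12:-→d13:-→d14:-→d15:-→d16:-→d17:-→d18:-→d19:-→d20:-→d21:-→d22:-→d23:-→d24:H4→d25:-→d26:- -> H4
  add 226.96.6.0/25 -> H2 at depth 25
  del 226.96.6.0/25 (clear depth 25)
  add 226.96.0.0/16 -> H4 at depth 16
  add 41.81.240.0/20 -> H5 at depth 20
  lookup 226.96.0.11: bits 111000100110000000000 walk d0:-→d1:-→d2:-→d3:-→d4:-→d5:-→d6:-→d7:-→d8:-→d9:-→d10:-→d11:-→d12:-→d13:-→d14:-→d15:-→d16:H4→d17:-→d18:-→d19:-→d20:H5→d21:- -> H5
  lookup 226.96.6.16: bits 1110001001100000000001100001 walk d0:-→d1:-→d2:-→d3:-→d4:-→d5:-→d6:-→d7:-→d8:-→d9:-→d10:-→d11:-→d12:-→d13:-→d14:-→d15:-→d16:H4→d17:-→d18:-→d19:-→d20:H5→d21:-→d22:-→d23:-→d24:-→d25:-→d26:-→d27:-→d28:H5 -> H5
  del 226.96.6.16/28 (clear depth 28)
  del 41.0.0.0/9 (clear depth 9)
  add 226.96.0.0/16 -> H4 at depth 16
  lookup 230.74.211.62: bits 1110011001001010110100110011 walk d0:-→d1:-→d2:-→d3:-→d4:-→d5:-→d6:-→d7:-→d8:-→d9:-→d10:-→d11:-→d12:-→d13:-→d14:-→d15:-→d16:-→d17:-→d18:-→d19:-→d20:-→d21:-→d22:-→d23:-→d24:H4→d25:-→d26:-→d27:-→d28:H0 -> H0
  add 230.74.211.48/28 -> H4 at depth 28

== LOOKUPS ==
["H0","no-route","H0","no-route","H0","H4","H0","H4","H5","H5","H0"]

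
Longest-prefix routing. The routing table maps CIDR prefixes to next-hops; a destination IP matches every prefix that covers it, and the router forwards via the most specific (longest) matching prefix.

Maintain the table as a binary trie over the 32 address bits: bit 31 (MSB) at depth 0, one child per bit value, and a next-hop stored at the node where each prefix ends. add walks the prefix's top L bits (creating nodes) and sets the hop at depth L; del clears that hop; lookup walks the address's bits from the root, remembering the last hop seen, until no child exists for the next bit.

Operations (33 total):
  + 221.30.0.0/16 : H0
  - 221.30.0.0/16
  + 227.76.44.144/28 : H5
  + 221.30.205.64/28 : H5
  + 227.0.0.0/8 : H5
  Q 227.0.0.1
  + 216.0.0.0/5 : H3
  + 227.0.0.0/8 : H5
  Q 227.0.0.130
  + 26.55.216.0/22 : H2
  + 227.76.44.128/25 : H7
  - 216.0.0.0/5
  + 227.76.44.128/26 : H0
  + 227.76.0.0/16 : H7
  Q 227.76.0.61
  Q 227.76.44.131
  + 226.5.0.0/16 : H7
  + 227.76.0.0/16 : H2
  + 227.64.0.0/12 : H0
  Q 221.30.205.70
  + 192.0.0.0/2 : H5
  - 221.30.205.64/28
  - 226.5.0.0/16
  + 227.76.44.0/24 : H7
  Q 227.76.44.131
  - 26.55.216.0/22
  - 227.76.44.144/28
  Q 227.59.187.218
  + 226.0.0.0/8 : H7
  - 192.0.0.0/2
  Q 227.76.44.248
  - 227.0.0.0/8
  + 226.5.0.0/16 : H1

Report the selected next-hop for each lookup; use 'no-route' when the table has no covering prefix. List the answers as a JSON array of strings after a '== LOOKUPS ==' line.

Process each operation:
  add 221.30.0.0/16 -> H0 at depth 16
  - 221.30.0.0/16 clear@16
  add 227.76.44.144/28 -> H5 at depth 28
  add 221.30.205.64/28 -> H5 at depth 28
  add 227.0.0.0/8 -> H5 at depth 8
  lookup 227.0.0.1: bits 111000110 walk d0:-→d1:-→d2:-→d3:-→d4:-→d5:-→d6:-→d7:-→d8:H5→d9:- -> H5
  add 216.0.0.0/5 -> H3 at depth 5
  add 227.0.0.0/8 -> H5 at depth 8
  lookup 227.0.0.130: bits 111000110 walk d0:-→d1:-→d2:-→d3:-→d4:-→d5:-→d6:-→d7:-→d8:H5→d9:- -> H5
  add 26.55.216.0/22 -> H2 at depth 22
  add 227.76.44.128/25 -> H7 at depth 25
  - 216.0.0.0/5 clear@5
  add 227.76.44.128/26 -> H0 at depth 26
  add 227.76.0.0/16 -> H7 at depth 16
  lookup 227.76.0.61: bits 111000110100110000 walk d0:-→d1:-→d2:-→d3:-→d4:-→d5:-→d6:-→d7:-→d8:H5→d9:-→d10:-→d11:-→d12:-→d13:-→d14:-→d15:-→d16:H7→d17:-→d18:- -> H7
  lookup 227.76.44.131: bits 111000110100110000101100100 walk d0:-→d1:-→d2:-→d3:-→d4:-→d5:-→d6:-→d7:-→d8:H5→d9:-→d10:-→d11:-→d12:-→d13:-→d14:-→d15:-→d16:H7→d17:-→d18:-→d19:-→d20:-→d21:-→d22:-→d23:-→d24:-→d25:H7→d26:H0→d27:- -> H0
  add 226.5.0.0/16 -> H7 at depth 16
  add 227.76.0.0/16 -> H2 at depth 16
  add 227.64.0.0/12 -> H0 at depth 12
  lookup 221.30.205.70: bits 1101110100011110110011010100 walk d0:-→d1:-→d2:-→d3:-→d4:-→d5:-→d6:-→d7:-→d8:-→d9:-→d10:-→d11:-→d12:-→d13:-→d14:-→d15:-→d16:-→d17:-→d18:-→d19:-→d20:-→d21:-→d22:-→d23:-→d24:-→d25:-→d26:-→d27:-→d28:H5 -> H5
  add 192.0.0.0/2 -> H5 at depth 2
  - 221.30.205.64/28 clear@28
  - 226.5.0.0/16 clear@16
  add 227.76.44.0/24 -> H7 at depth 24
  lookup 227.76.44.131: bits 111000110100110000101100100 walk d0:-→d1:-→d2:H5→d3:-→d4:-→d5:-→d6:-→d7:-→d8:H5→d9:-→d10:-→d11:-→d12:H0→d13:-→d14:-→d15:-→d16:H2→d17:-→d18:-→d19:-→d20:-→d21:-→d22:-→d23:-→d24:H7→d25:H7→d26:H0→d27:- -> H0
  - 26.55.216.0/22 clear@22
  - 227.76.44.144/28 clear@28
  lookup 227.59.187.218: bits 111000110 walk d0:-→d1:-→d2:H5→d3:-→d4:-→d5:-→d6:-→d7:-→d8:H5→d9:- -> H5
  add 226.0.0.0/8 -> H7 at depth 8
  - 192.0.0.0/2 clear@2
  lookup 227.76.44.248: bits 1110001101001100001011001 walk d0:-→d1:-→d2:-→d3:-→d4:-→d5:-→d6:-→d7:-→d8:H5→d9:-→d10:-→d11:-→d12:H0→d13:-→d14:-→d15:-→d16:H2→d17:-→d18:-→d19:-→d20:-→d21:-→d22:-→d23:-→d24:H7→d25:H7 -> H7
  - 227.0.0.0/8 clear@8
  add 226.5.0.0/16 -> H1 at depth 16

== LOOKUPS ==
["H5","H5","H7","H0","H5","H0","H5","H7"]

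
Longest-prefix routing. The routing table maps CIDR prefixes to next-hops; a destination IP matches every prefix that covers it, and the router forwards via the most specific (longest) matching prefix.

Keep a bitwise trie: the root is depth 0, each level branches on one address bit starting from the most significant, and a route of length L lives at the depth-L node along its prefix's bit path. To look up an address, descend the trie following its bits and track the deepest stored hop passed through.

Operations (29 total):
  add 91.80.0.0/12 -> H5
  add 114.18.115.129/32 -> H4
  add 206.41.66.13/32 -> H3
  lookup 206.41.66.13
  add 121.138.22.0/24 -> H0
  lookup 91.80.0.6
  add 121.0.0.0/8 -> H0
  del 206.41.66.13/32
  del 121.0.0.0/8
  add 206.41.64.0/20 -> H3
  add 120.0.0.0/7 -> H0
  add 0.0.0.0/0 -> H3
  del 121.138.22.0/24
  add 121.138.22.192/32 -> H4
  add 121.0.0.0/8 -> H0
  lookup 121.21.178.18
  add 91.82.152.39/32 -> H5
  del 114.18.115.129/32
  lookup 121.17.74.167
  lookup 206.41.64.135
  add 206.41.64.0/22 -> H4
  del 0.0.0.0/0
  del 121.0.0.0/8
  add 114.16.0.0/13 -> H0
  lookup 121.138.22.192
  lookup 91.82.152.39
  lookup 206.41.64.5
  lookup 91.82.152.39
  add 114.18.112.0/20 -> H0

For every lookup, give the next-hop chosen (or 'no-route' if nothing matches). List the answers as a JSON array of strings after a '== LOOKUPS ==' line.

Process each operation:
  + 91.80.0.0/12 (H5) depth=12
  + 114.18.115.129/32 (H4) depth=32
  + 206.41.66.13/32 (H3) depth=32
  ? 206.41.66.13  path d0:-→d1:-→d2:-→d3:-→d4:-→d5:-→d6:-→d7:-→d8:-→d9:-→d10:-→d11:-→d12:-→d13:-→d14:-→d15:-→d16:-→d17:-→d18:-→d19:-→d20:-→d21:-→d22:-→d23:-→d24:-→d25:-→d26:-→d27:-→d28:-→d29:-→d30:-→d31:-→d32:H3  best=H3
  + 121.138.22.0/24 (H0) depth=24
  ? 91.80.0.6  path d0:-→d1:-→d2:-→d3:-→d4:-→d5:-→d6:-→d7:-→d8:-→d9:-→d10:-→d11:-→d12:H5  best=H5
  + 121.0.0.0/8 (H0) depth=8
  - 206.41.66.13/32 clear@32
  - 121.0.0.0/8 clear@8
  + 206.41.64.0/20 (H3) depth=20
  + 120.0.0.0/7 (H0) depth=7
  + 0.0.0.0/0 (H3) depth=0
  - 121.138.22.0/24 clear@24
  + 121.138.22.192/32 (H4) depth=32
  + 121.0.0.0/8 (H0) depth=8
  ? 121.21.178.18  path d0:H3→d1:-→d2:-→d3:-→d4:-→d5:-→d6:-→d7:H0→d8:H0  best=H0
  + 91.82.152.39/32 (H5) depth=32
  - 114.18.115.129/32 clear@32
  ? 121.17.74.167  path d0:H3→d1:-→d2:-→d3:-→d4:-→d5:-→d6:-→d7:H0→d8:H0  best=H0
  ? 206.41.64.135  path d0:H3→d1:-→d2:-→d3:-→d4:-→d5:-→d6:-→d7:-→d8:-→d9:-→d10:-→d11:-→d12:-→d13:-→d14:-→d15:-→d16:-→d17:-→d18:-→d19:-→d20:H3→d21:-→d22:-  best=H3
  + 206.41.64.0/22 (H4) depth=22
  - 0.0.0.0/0 clear@0
  - 121.0.0.0/8 clear@8
  + 114.16.0.0/13 (H0) depth=13
  ? 121.138.22.192  path d0:-→d1:-→d2:-→d3:-→d4:-→d5:-→d6:-→d7:H0→d8:-→d9:-→d10:-→d11:-→d12:-→d13:-→d14:-→d15:-→d16:-→d17:-→d18:-→d19:-→d20:-→d21:-→d22:-→d23:-→d24:-→d25:-→d26:-→d27:-→d28:-→d29:-→d30:-→d31:-→d32:H4  best=H4
  ? 91.82.152.39  path d0:-→d1:-→d2:-→d3:-→d4:-→d5:-→d6:-→d7:-→d8:-→d9:-→d10:-→d11:-→d12:H5→d13:-→d14:-→d15:-→d16:-→d17:-→d18:-→d19:-→d20:-→d21:-→d22:-→d23:-→d24:-→d25:-→d26:-→d27:-→d28:-→d29:-→d30:-→d31:-→d32:H5  best=H5
  ? 206.41.64.5  path d0:-→d1:-→d2:-→d3:-→d4:-→d5:-→d6:-→d7:-→d8:-→d9:-→d10:-→d11:-→d12:-→d13:-→d14:-→d15:-→d16:-→d17:-→d18:-→d19:-→d20:H3→d21:-→d22:H4  best=H4
  ? 91.82.152.39  path d0:-→d1:-→d2:-→d3:-→d4:-→d5:-→d6:-→d7:-→d8:-→d9:-→d10:-→d11:-→d12:H5→d13:-→d14:-→d15:-→d16:-→d17:-→d18:-→d19:-→d20:-→d21:-→d22:-→d23:-→d24:-→d25:-→d26:-→d27:-→d28:-→d29:-→d30:-→d31:-→d32:H5  best=H5
  + 114.18.112.0/20 (H0) depth=20

== LOOKUPS ==
["H3","H5","H0","H0","H3","H4","H5","H4","H5"]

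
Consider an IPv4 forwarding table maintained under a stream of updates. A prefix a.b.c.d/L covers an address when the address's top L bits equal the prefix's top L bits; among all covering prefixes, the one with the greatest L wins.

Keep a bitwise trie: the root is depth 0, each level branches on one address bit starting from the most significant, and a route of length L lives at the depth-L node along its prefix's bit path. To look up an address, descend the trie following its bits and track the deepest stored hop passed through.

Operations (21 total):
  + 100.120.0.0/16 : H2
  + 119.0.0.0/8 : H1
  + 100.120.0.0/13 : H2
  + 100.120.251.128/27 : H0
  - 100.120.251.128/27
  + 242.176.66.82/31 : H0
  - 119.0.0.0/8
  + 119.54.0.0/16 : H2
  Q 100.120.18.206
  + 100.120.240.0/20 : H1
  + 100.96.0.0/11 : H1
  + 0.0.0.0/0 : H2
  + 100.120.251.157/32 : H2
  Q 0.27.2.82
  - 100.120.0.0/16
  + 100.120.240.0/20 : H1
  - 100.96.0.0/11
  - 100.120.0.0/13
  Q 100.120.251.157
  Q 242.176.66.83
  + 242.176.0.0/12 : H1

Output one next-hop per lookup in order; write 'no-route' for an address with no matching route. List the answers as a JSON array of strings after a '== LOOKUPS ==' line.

Process each operation:
  + 100.120.0.0/16 (H2) depth=16
  + 119.0.0.0/8 (H1) depth=8
  + 100.120.0.0/13 (H2) depth=13
  + 100.120.251.128/27 (H0) depth=27
  del 100.120.251.128/27 (clear depth 27)
  + 242.176.66.82/31 (H0) depth=31
  del 119.0.0.0/8 (clear depth 8)
  + 119.54.0.0/16 (H2) depth=16
  Q 100.120.18.206: descend 0110010001111000 ; hops seen [H2,H2] ; pick H2
  + 100.120.240.0/20 (H1) depth=20
  + 100.96.0.0/11 (H1) depth=11
  + 0.0.0.0/0 (H2) depth=0
  + 100.120.251.157/32 (H2) depth=32
  Q 0.27.2.82: descend 0 ; hops seen [H2] ; pick H2
  del 100.120.0.0/16 (clear depth 16)
  + 100.120.240.0/20 (H1) depth=20
  del 100.96.0.0/11 (clear depth 11)
  del 100.120.0.0/13 (clear depth 13)
  Q 100.120.251.157: descend 01100100011110001111101110011101 ; hops seen [H2,H1,H2] ; pick H2
  Q 242.176.66.83: descend 1111001010110000010000100101001 ; hops seen [H2,H0] ; pick H0
  + 242.176.0.0/12 (H1) depth=12

== LOOKUPS ==
["H2","H2","H2","H0"]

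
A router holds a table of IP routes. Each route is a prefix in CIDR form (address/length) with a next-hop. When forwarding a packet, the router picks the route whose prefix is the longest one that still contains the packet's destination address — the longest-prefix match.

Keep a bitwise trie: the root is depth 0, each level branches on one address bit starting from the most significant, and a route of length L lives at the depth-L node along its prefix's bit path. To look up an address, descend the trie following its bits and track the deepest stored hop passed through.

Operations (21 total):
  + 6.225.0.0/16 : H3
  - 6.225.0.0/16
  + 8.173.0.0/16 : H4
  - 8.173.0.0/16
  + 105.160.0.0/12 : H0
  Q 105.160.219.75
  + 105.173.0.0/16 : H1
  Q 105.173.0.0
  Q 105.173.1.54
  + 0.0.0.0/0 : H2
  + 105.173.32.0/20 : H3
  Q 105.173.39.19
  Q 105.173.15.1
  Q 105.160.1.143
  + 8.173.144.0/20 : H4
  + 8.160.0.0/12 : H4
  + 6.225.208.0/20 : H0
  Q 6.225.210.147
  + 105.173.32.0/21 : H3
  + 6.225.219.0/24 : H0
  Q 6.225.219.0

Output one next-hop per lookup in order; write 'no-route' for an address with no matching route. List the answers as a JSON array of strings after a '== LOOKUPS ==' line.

Trace:
  add 6.225.0.0/16 -> H3 at depth 16
  - 6.225.0.0/16 clear@16
  add 8.173.0.0/16 -> H4 at depth 16
  - 8.173.0.0/16 clear@16
  add 105.160.0.0/12 -> H0 at depth 12
  lookup 105.160.219.75: bits 011010011010 walk d0:-→d1:-→d2:-→d3:-→d4:-→d5:-→d6:-→d7:-→d8:-→d9:-→d10:-→d11:-→d12:H0 -> H0
  add 105.173.0.0/16 -> H1 at depth 16
  lookup 105.173.0.0: bits 0110100110101101 walk d0:-→d1:-→d2:-→d3:-→d4:-→d5:-→d6:-→d7:-→d8:-→d9:-→d10:-→d11:-→d12:H0→d13:-→d14:-→d15:-→d16:H1 -> H1
  lookup 105.173.1.54: bits 0110100110101101 walk d0:-→d1:-→d2:-→d3:-→d4:-→d5:-→d6:-→d7:-→d8:-→d9:-→d10:-→d11:-→d12:H0→d13:-→d14:-→d15:-→d16:H1 -> H1
  add 0.0.0.0/0 -> H2 at depth 0
  add 105.173.32.0/20 -> H3 at depth 20
  lookup 105.173.39.19: bits 01101001101011010010 walk d0:H2→d1:-→d2:-→d3:-→d4:-→d5:-→d6:-→d7:-→d8:-→d9:-→d10:-→d11:-→d12:H0→d13:-→d14:-→d15:-→d16:H1→d17:-→d18:-→d19:-→d20:H3 -> H3
  lookup 105.173.15.1: bits 011010011010110100 walk d0:H2→d1:-→d2:-→d3:-→d4:-→d5:-→d6:-→d7:-→d8:-→d9:-→d10:-→d11:-→d12:H0→d13:-→d14:-→d15:-→d16:H1→d17:-→d18:- -> H1
  lookup 105.160.1.143: bits 011010011010 walk d0:H2→d1:-→d2:-→d3:-→d4:-→d5:-→d6:-→d7:-→d8:-→d9:-→d10:-→d11:-→d12:H0 -> H0
  add 8.173.144.0/20 -> H4 at depth 20
  add 8.160.0.0/12 -> H4 at depth 12
  add 6.225.208.0/20 -> H0 at depth 20
  lookup 6.225.210.147: bits 00000110111000011101 walk d0:H2→d1:-→d2:-→d3:-→d4:-→d5:-→d6:-→d7:-→d8:-→d9:-→d10:-→d11:-→d12:-→d13:-→d14:-→d15:-→d16:-→d17:-→d18:-→d19:-→d20:H0 -> H0
  add 105.173.32.0/21 -> H3 at depth 21
  add 6.225.219.0/24 -> H0 at depth 24
  lookup 6.225.219.0: bits 000001101110000111011011 walk d0:H2→d1:-→d2:-→d3:-→d4:-→d5:-→d6:-→d7:-→d8:-→d9:-→d10:-→d11:-→d12:-→d13:-→d14:-→d15:-→d16:-→d17:-→d18:-→d19:-→d20:H0→d21:-→d22:-→d23:-→d24:H0 -> H0

== LOOKUPS ==
["H0","H1","H1","H3","H1","H0","H0","H0"]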